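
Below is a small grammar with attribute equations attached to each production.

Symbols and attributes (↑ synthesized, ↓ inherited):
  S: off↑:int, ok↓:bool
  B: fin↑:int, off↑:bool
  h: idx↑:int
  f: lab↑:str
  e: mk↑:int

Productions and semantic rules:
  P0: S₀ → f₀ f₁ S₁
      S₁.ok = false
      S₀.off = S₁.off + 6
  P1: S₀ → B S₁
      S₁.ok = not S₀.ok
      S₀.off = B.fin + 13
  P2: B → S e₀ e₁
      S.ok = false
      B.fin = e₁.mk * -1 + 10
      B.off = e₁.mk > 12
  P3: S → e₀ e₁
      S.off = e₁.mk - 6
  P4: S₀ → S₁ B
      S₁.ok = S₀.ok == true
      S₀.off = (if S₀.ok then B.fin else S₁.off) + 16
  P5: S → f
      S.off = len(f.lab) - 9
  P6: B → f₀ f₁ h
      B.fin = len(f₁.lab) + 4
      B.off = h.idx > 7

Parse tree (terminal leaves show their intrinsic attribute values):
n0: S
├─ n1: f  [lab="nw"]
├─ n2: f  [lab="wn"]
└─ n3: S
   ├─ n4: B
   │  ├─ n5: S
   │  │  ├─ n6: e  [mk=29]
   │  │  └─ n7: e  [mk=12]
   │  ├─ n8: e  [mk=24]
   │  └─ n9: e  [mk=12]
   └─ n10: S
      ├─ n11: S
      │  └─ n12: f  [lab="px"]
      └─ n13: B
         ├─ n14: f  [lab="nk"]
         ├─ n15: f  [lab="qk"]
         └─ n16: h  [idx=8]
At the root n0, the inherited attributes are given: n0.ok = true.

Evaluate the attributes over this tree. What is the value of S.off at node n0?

17

1. n0.ok = true  [given at root]
2. n1.lab = "nw"  [terminal]
3. n2.lab = "wn"  [terminal]
4. n3.ok = false  [false]
5. n5.ok = false  [false]
6. n6.mk = 29  [terminal]
7. n7.mk = 12  [terminal]
8. n5.off = 6  [e₁.mk - 6]
9. n8.mk = 24  [terminal]
10. n9.mk = 12  [terminal]
11. n4.fin = -2  [e₁.mk * -1 + 10]
12. n4.off = false  [e₁.mk > 12]
13. n10.ok = true  [not S₀.ok]
14. n11.ok = true  [S₀.ok == true]
15. n12.lab = "px"  [terminal]
16. n11.off = -7  [len(f.lab) - 9]
17. n14.lab = "nk"  [terminal]
18. n15.lab = "qk"  [terminal]
19. n16.idx = 8  [terminal]
20. n13.fin = 6  [len(f₁.lab) + 4]
21. n13.off = true  [h.idx > 7]
22. n10.off = 22  [(if S₀.ok then B.fin else S₁.off) + 16]
23. n3.off = 11  [B.fin + 13]
24. n0.off = 17  [S₁.off + 6]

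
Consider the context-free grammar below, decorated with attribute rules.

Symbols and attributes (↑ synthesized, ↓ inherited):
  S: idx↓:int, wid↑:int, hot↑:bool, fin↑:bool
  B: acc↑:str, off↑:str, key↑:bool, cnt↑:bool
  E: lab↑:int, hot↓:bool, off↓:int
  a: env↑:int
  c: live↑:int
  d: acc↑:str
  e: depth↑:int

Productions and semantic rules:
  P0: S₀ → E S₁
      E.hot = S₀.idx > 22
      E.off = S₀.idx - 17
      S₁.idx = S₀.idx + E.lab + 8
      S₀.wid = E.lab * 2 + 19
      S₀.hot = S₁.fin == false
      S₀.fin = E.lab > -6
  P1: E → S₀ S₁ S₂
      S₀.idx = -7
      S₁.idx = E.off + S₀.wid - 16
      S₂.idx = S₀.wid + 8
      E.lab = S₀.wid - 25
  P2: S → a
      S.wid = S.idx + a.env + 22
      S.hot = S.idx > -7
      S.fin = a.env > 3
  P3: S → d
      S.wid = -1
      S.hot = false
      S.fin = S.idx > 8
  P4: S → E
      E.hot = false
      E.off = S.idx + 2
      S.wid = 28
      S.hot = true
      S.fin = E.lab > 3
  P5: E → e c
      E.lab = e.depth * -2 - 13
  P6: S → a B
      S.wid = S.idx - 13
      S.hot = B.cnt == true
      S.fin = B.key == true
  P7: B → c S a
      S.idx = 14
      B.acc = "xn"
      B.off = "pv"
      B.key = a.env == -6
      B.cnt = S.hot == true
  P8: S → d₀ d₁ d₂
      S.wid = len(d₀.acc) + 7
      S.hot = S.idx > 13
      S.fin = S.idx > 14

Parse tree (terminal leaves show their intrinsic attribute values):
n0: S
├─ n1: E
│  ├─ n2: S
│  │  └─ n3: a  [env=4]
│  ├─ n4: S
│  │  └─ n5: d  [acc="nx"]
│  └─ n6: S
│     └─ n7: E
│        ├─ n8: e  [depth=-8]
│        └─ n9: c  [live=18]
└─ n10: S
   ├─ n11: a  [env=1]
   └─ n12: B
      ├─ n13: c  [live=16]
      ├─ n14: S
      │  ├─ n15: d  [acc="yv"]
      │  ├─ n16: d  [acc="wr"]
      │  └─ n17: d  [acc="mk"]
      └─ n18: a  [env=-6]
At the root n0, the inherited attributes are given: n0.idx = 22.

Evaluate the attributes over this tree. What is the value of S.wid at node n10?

11

1. n0.idx = 22  [given at root]
2. n1.hot = false  [S₀.idx > 22]
3. n1.off = 5  [S₀.idx - 17]
4. n2.idx = -7  [-7]
5. n3.env = 4  [terminal]
6. n2.wid = 19  [S.idx + a.env + 22]
7. n2.hot = false  [S.idx > -7]
8. n2.fin = true  [a.env > 3]
9. n4.idx = 8  [E.off + S₀.wid - 16]
10. n5.acc = "nx"  [terminal]
11. n4.wid = -1  [-1]
12. n4.hot = false  [false]
13. n4.fin = false  [S.idx > 8]
14. n6.idx = 27  [S₀.wid + 8]
15. n7.hot = false  [false]
16. n7.off = 29  [S.idx + 2]
17. n8.depth = -8  [terminal]
18. n9.live = 18  [terminal]
19. n7.lab = 3  [e.depth * -2 - 13]
20. n6.wid = 28  [28]
21. n6.hot = true  [true]
22. n6.fin = false  [E.lab > 3]
23. n1.lab = -6  [S₀.wid - 25]
24. n10.idx = 24  [S₀.idx + E.lab + 8]
25. n11.env = 1  [terminal]
26. n13.live = 16  [terminal]
27. n14.idx = 14  [14]
28. n15.acc = "yv"  [terminal]
29. n16.acc = "wr"  [terminal]
30. n17.acc = "mk"  [terminal]
31. n14.wid = 9  [len(d₀.acc) + 7]
32. n14.hot = true  [S.idx > 13]
33. n14.fin = false  [S.idx > 14]
34. n18.env = -6  [terminal]
35. n12.acc = "xn"  ["xn"]
36. n12.off = "pv"  ["pv"]
37. n12.key = true  [a.env == -6]
38. n12.cnt = true  [S.hot == true]
39. n10.wid = 11  [S.idx - 13]
40. n10.hot = true  [B.cnt == true]
41. n10.fin = true  [B.key == true]
42. n0.wid = 7  [E.lab * 2 + 19]
43. n0.hot = false  [S₁.fin == false]
44. n0.fin = false  [E.lab > -6]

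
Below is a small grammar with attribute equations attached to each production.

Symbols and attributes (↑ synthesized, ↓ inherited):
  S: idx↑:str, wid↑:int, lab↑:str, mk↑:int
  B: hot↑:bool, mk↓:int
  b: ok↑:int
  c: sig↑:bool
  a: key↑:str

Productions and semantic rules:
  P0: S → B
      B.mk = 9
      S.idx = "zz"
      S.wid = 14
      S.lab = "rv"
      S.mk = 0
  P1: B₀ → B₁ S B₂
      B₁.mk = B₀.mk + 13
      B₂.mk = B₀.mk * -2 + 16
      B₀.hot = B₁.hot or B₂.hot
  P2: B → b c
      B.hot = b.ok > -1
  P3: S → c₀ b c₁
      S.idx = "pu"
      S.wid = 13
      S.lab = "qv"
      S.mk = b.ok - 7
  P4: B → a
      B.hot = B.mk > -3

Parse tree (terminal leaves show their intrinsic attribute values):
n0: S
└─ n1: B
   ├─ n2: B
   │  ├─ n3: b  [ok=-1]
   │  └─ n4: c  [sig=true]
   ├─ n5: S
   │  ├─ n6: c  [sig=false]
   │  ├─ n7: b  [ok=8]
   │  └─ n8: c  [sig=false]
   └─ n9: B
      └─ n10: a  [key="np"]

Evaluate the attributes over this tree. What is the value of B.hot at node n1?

1. n1.mk = 9  [9]
2. n2.mk = 22  [B₀.mk + 13]
3. n3.ok = -1  [terminal]
4. n4.sig = true  [terminal]
5. n2.hot = false  [b.ok > -1]
6. n6.sig = false  [terminal]
7. n7.ok = 8  [terminal]
8. n8.sig = false  [terminal]
9. n5.idx = "pu"  ["pu"]
10. n5.wid = 13  [13]
11. n5.lab = "qv"  ["qv"]
12. n5.mk = 1  [b.ok - 7]
13. n9.mk = -2  [B₀.mk * -2 + 16]
14. n10.key = "np"  [terminal]
15. n9.hot = true  [B.mk > -3]
16. n1.hot = true  [B₁.hot or B₂.hot]
17. n0.idx = "zz"  ["zz"]
18. n0.wid = 14  [14]
19. n0.lab = "rv"  ["rv"]
20. n0.mk = 0  [0]

true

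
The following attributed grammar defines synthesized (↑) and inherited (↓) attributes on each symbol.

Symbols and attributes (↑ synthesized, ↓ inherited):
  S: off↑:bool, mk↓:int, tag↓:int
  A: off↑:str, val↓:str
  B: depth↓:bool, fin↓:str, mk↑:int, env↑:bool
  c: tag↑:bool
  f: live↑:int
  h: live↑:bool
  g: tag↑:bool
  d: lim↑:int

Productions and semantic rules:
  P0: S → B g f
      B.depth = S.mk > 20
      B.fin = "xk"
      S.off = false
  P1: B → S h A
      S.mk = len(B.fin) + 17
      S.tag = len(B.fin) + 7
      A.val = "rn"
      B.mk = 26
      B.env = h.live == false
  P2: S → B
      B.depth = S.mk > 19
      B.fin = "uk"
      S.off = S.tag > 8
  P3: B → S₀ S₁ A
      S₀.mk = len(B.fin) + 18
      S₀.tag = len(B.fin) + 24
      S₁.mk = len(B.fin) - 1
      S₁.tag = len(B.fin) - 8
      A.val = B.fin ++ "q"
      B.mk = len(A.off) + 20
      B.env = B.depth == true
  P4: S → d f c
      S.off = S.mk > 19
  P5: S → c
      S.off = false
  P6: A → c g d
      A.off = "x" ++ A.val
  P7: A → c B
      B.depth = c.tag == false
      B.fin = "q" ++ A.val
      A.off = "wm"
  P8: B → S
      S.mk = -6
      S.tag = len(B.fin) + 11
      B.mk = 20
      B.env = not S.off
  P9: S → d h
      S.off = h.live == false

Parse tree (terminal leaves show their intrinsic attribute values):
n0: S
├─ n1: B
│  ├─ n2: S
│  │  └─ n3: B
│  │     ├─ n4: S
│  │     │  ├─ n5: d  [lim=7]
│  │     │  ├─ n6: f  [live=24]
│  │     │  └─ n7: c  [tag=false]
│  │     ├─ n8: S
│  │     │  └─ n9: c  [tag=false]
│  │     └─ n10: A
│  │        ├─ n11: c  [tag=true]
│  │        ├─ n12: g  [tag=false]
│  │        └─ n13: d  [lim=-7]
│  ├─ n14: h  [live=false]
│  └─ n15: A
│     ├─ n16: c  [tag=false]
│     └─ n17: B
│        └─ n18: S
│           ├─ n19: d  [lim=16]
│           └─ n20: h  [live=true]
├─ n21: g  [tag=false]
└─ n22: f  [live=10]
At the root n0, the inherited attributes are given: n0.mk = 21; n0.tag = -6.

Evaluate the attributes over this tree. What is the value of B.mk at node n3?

1. n0.mk = 21  [given at root]
2. n0.tag = -6  [given at root]
3. n1.depth = true  [S.mk > 20]
4. n1.fin = "xk"  ["xk"]
5. n2.mk = 19  [len(B.fin) + 17]
6. n2.tag = 9  [len(B.fin) + 7]
7. n3.depth = false  [S.mk > 19]
8. n3.fin = "uk"  ["uk"]
9. n4.mk = 20  [len(B.fin) + 18]
10. n4.tag = 26  [len(B.fin) + 24]
11. n5.lim = 7  [terminal]
12. n6.live = 24  [terminal]
13. n7.tag = false  [terminal]
14. n4.off = true  [S.mk > 19]
15. n8.mk = 1  [len(B.fin) - 1]
16. n8.tag = -6  [len(B.fin) - 8]
17. n9.tag = false  [terminal]
18. n8.off = false  [false]
19. n10.val = "ukq"  [B.fin ++ "q"]
20. n11.tag = true  [terminal]
21. n12.tag = false  [terminal]
22. n13.lim = -7  [terminal]
23. n10.off = "xukq"  ["x" ++ A.val]
24. n3.mk = 24  [len(A.off) + 20]
25. n3.env = false  [B.depth == true]
26. n2.off = true  [S.tag > 8]
27. n14.live = false  [terminal]
28. n15.val = "rn"  ["rn"]
29. n16.tag = false  [terminal]
30. n17.depth = true  [c.tag == false]
31. n17.fin = "qrn"  ["q" ++ A.val]
32. n18.mk = -6  [-6]
33. n18.tag = 14  [len(B.fin) + 11]
34. n19.lim = 16  [terminal]
35. n20.live = true  [terminal]
36. n18.off = false  [h.live == false]
37. n17.mk = 20  [20]
38. n17.env = true  [not S.off]
39. n15.off = "wm"  ["wm"]
40. n1.mk = 26  [26]
41. n1.env = true  [h.live == false]
42. n21.tag = false  [terminal]
43. n22.live = 10  [terminal]
44. n0.off = false  [false]

24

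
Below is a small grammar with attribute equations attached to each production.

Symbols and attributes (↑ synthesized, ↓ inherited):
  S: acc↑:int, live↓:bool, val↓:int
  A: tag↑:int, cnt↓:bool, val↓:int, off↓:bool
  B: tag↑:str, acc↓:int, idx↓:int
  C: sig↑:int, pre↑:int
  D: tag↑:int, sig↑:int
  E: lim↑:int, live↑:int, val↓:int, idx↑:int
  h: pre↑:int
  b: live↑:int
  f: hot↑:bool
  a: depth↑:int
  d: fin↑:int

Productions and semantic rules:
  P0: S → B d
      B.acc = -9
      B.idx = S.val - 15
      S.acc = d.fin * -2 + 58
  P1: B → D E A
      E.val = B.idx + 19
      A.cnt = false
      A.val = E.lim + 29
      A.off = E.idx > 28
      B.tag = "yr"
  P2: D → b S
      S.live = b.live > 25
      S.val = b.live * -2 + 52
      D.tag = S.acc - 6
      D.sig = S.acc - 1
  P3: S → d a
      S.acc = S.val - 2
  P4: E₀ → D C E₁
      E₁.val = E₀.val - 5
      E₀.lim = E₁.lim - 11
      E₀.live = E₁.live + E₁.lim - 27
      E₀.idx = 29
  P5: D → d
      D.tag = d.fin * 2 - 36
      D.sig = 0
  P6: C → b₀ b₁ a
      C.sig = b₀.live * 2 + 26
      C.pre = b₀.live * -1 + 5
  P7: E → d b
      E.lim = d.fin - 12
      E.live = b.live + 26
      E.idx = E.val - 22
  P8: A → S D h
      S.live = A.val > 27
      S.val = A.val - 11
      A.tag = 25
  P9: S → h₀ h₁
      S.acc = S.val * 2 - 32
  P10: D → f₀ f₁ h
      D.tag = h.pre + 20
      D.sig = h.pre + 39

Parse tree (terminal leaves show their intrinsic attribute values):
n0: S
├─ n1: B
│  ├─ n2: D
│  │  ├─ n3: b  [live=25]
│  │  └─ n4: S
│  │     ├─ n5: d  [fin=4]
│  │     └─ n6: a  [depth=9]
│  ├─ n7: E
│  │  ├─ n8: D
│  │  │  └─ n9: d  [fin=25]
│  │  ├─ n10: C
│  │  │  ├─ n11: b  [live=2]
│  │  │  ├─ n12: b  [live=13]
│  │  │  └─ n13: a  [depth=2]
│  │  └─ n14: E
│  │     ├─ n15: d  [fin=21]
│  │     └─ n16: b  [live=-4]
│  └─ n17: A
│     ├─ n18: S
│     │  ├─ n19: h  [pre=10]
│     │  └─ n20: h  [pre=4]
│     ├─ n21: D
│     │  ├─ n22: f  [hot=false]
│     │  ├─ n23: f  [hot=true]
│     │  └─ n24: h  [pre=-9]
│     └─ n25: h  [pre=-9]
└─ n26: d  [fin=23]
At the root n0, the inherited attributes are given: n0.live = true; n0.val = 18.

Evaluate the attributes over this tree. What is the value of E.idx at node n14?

1. n0.live = true  [given at root]
2. n0.val = 18  [given at root]
3. n1.acc = -9  [-9]
4. n1.idx = 3  [S.val - 15]
5. n3.live = 25  [terminal]
6. n4.live = false  [b.live > 25]
7. n4.val = 2  [b.live * -2 + 52]
8. n5.fin = 4  [terminal]
9. n6.depth = 9  [terminal]
10. n4.acc = 0  [S.val - 2]
11. n2.tag = -6  [S.acc - 6]
12. n2.sig = -1  [S.acc - 1]
13. n7.val = 22  [B.idx + 19]
14. n9.fin = 25  [terminal]
15. n8.tag = 14  [d.fin * 2 - 36]
16. n8.sig = 0  [0]
17. n11.live = 2  [terminal]
18. n12.live = 13  [terminal]
19. n13.depth = 2  [terminal]
20. n10.sig = 30  [b₀.live * 2 + 26]
21. n10.pre = 3  [b₀.live * -1 + 5]
22. n14.val = 17  [E₀.val - 5]
23. n15.fin = 21  [terminal]
24. n16.live = -4  [terminal]
25. n14.lim = 9  [d.fin - 12]
26. n14.live = 22  [b.live + 26]
27. n14.idx = -5  [E.val - 22]
28. n7.lim = -2  [E₁.lim - 11]
29. n7.live = 4  [E₁.live + E₁.lim - 27]
30. n7.idx = 29  [29]
31. n17.cnt = false  [false]
32. n17.val = 27  [E.lim + 29]
33. n17.off = true  [E.idx > 28]
34. n18.live = false  [A.val > 27]
35. n18.val = 16  [A.val - 11]
36. n19.pre = 10  [terminal]
37. n20.pre = 4  [terminal]
38. n18.acc = 0  [S.val * 2 - 32]
39. n22.hot = false  [terminal]
40. n23.hot = true  [terminal]
41. n24.pre = -9  [terminal]
42. n21.tag = 11  [h.pre + 20]
43. n21.sig = 30  [h.pre + 39]
44. n25.pre = -9  [terminal]
45. n17.tag = 25  [25]
46. n1.tag = "yr"  ["yr"]
47. n26.fin = 23  [terminal]
48. n0.acc = 12  [d.fin * -2 + 58]

-5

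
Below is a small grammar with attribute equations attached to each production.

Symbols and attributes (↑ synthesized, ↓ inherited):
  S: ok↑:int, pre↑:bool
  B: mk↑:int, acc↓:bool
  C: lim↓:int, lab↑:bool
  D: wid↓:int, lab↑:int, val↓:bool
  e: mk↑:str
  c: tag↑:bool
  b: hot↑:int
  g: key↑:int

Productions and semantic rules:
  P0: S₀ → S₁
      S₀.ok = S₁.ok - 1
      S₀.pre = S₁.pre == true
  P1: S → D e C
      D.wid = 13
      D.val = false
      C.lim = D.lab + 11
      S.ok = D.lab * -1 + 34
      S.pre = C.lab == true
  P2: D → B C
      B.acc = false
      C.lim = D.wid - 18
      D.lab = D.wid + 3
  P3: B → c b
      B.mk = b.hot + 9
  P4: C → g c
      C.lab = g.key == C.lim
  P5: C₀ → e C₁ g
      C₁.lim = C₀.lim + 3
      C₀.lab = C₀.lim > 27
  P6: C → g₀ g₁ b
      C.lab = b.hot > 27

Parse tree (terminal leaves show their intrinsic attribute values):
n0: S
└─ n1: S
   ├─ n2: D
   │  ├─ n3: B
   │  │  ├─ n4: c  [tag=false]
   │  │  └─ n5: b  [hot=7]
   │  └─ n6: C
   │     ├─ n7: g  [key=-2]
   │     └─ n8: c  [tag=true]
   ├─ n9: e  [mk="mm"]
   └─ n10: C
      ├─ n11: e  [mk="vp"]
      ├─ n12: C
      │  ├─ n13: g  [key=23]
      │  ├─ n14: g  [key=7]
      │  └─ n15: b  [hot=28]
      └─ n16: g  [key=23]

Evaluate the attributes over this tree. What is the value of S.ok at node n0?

17

1. n2.wid = 13  [13]
2. n2.val = false  [false]
3. n3.acc = false  [false]
4. n4.tag = false  [terminal]
5. n5.hot = 7  [terminal]
6. n3.mk = 16  [b.hot + 9]
7. n6.lim = -5  [D.wid - 18]
8. n7.key = -2  [terminal]
9. n8.tag = true  [terminal]
10. n6.lab = false  [g.key == C.lim]
11. n2.lab = 16  [D.wid + 3]
12. n9.mk = "mm"  [terminal]
13. n10.lim = 27  [D.lab + 11]
14. n11.mk = "vp"  [terminal]
15. n12.lim = 30  [C₀.lim + 3]
16. n13.key = 23  [terminal]
17. n14.key = 7  [terminal]
18. n15.hot = 28  [terminal]
19. n12.lab = true  [b.hot > 27]
20. n16.key = 23  [terminal]
21. n10.lab = false  [C₀.lim > 27]
22. n1.ok = 18  [D.lab * -1 + 34]
23. n1.pre = false  [C.lab == true]
24. n0.ok = 17  [S₁.ok - 1]
25. n0.pre = false  [S₁.pre == true]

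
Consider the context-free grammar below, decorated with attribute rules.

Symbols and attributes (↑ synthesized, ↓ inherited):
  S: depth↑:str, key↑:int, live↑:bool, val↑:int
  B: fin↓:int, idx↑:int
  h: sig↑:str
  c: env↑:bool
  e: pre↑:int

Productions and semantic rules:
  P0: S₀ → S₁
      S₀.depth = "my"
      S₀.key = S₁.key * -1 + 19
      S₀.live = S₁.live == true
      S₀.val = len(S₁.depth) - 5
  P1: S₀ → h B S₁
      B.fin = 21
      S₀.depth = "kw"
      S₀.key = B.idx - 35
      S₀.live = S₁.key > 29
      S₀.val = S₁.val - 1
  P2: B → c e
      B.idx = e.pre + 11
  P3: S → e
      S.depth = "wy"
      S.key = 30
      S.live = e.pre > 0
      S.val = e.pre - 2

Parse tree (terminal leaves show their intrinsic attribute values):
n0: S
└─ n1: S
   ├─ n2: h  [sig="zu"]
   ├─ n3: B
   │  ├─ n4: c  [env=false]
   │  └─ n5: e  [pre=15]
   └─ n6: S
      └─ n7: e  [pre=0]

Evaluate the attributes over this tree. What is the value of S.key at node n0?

28

1. n2.sig = "zu"  [terminal]
2. n3.fin = 21  [21]
3. n4.env = false  [terminal]
4. n5.pre = 15  [terminal]
5. n3.idx = 26  [e.pre + 11]
6. n7.pre = 0  [terminal]
7. n6.depth = "wy"  ["wy"]
8. n6.key = 30  [30]
9. n6.live = false  [e.pre > 0]
10. n6.val = -2  [e.pre - 2]
11. n1.depth = "kw"  ["kw"]
12. n1.key = -9  [B.idx - 35]
13. n1.live = true  [S₁.key > 29]
14. n1.val = -3  [S₁.val - 1]
15. n0.depth = "my"  ["my"]
16. n0.key = 28  [S₁.key * -1 + 19]
17. n0.live = true  [S₁.live == true]
18. n0.val = -3  [len(S₁.depth) - 5]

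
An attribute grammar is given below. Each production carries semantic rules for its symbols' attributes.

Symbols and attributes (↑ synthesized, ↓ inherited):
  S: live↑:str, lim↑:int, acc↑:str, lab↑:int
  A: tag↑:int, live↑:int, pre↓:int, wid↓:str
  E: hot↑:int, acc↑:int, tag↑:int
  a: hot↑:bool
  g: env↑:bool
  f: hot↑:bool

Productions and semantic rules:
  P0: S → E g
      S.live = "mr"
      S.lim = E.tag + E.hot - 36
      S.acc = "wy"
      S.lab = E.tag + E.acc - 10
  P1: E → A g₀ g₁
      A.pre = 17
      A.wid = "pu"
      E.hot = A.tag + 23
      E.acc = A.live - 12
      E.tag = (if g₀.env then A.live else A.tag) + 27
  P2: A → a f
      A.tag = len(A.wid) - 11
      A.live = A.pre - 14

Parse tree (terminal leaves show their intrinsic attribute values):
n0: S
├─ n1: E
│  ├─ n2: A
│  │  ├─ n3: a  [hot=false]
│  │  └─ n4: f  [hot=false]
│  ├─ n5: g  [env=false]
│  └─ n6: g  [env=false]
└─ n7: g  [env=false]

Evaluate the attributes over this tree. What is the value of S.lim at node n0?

-4

1. n2.pre = 17  [17]
2. n2.wid = "pu"  ["pu"]
3. n3.hot = false  [terminal]
4. n4.hot = false  [terminal]
5. n2.tag = -9  [len(A.wid) - 11]
6. n2.live = 3  [A.pre - 14]
7. n5.env = false  [terminal]
8. n6.env = false  [terminal]
9. n1.hot = 14  [A.tag + 23]
10. n1.acc = -9  [A.live - 12]
11. n1.tag = 18  [(if g₀.env then A.live else A.tag) + 27]
12. n7.env = false  [terminal]
13. n0.live = "mr"  ["mr"]
14. n0.lim = -4  [E.tag + E.hot - 36]
15. n0.acc = "wy"  ["wy"]
16. n0.lab = -1  [E.tag + E.acc - 10]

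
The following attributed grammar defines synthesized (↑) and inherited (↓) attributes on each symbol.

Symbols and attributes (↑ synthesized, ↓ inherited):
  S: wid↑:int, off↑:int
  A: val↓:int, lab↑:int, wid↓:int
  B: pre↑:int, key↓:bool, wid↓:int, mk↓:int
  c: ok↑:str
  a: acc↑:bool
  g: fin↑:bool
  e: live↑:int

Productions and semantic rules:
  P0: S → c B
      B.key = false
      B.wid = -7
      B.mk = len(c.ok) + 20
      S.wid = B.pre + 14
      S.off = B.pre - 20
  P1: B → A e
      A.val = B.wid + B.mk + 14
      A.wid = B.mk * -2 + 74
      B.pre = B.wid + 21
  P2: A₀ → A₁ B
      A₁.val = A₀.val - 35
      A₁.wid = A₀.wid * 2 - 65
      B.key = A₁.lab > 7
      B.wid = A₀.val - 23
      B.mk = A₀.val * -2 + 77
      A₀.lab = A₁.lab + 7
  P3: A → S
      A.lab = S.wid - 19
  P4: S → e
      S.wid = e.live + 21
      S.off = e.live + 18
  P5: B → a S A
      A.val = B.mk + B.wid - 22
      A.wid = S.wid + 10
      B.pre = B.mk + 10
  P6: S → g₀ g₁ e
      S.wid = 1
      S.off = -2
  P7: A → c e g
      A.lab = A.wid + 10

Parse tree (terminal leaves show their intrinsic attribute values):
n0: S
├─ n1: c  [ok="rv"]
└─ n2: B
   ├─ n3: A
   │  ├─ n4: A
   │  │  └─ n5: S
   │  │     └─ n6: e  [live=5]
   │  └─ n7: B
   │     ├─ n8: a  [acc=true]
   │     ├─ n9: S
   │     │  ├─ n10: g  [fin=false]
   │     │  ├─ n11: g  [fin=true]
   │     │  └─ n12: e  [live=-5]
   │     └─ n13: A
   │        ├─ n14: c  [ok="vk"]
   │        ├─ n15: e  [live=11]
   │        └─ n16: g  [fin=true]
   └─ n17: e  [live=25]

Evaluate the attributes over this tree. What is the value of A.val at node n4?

1. n1.ok = "rv"  [terminal]
2. n2.key = false  [false]
3. n2.wid = -7  [-7]
4. n2.mk = 22  [len(c.ok) + 20]
5. n3.val = 29  [B.wid + B.mk + 14]
6. n3.wid = 30  [B.mk * -2 + 74]
7. n4.val = -6  [A₀.val - 35]
8. n4.wid = -5  [A₀.wid * 2 - 65]
9. n6.live = 5  [terminal]
10. n5.wid = 26  [e.live + 21]
11. n5.off = 23  [e.live + 18]
12. n4.lab = 7  [S.wid - 19]
13. n7.key = false  [A₁.lab > 7]
14. n7.wid = 6  [A₀.val - 23]
15. n7.mk = 19  [A₀.val * -2 + 77]
16. n8.acc = true  [terminal]
17. n10.fin = false  [terminal]
18. n11.fin = true  [terminal]
19. n12.live = -5  [terminal]
20. n9.wid = 1  [1]
21. n9.off = -2  [-2]
22. n13.val = 3  [B.mk + B.wid - 22]
23. n13.wid = 11  [S.wid + 10]
24. n14.ok = "vk"  [terminal]
25. n15.live = 11  [terminal]
26. n16.fin = true  [terminal]
27. n13.lab = 21  [A.wid + 10]
28. n7.pre = 29  [B.mk + 10]
29. n3.lab = 14  [A₁.lab + 7]
30. n17.live = 25  [terminal]
31. n2.pre = 14  [B.wid + 21]
32. n0.wid = 28  [B.pre + 14]
33. n0.off = -6  [B.pre - 20]

-6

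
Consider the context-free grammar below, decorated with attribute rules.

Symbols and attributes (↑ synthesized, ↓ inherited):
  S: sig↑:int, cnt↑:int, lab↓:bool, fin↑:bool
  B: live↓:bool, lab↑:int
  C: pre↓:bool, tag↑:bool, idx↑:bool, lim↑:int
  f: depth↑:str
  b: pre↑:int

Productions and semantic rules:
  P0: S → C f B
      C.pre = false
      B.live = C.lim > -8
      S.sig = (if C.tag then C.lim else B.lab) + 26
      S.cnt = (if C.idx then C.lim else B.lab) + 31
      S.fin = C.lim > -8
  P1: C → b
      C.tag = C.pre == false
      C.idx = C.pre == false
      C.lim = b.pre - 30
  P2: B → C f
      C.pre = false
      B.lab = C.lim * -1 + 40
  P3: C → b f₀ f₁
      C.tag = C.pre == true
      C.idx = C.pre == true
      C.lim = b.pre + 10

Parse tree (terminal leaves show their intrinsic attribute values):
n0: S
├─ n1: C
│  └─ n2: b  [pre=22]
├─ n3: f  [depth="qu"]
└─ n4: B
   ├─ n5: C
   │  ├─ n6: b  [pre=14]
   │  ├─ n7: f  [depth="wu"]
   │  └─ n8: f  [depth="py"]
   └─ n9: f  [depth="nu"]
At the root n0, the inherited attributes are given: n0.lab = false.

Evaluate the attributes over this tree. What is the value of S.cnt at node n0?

1. n0.lab = false  [given at root]
2. n1.pre = false  [false]
3. n2.pre = 22  [terminal]
4. n1.tag = true  [C.pre == false]
5. n1.idx = true  [C.pre == false]
6. n1.lim = -8  [b.pre - 30]
7. n3.depth = "qu"  [terminal]
8. n4.live = false  [C.lim > -8]
9. n5.pre = false  [false]
10. n6.pre = 14  [terminal]
11. n7.depth = "wu"  [terminal]
12. n8.depth = "py"  [terminal]
13. n5.tag = false  [C.pre == true]
14. n5.idx = false  [C.pre == true]
15. n5.lim = 24  [b.pre + 10]
16. n9.depth = "nu"  [terminal]
17. n4.lab = 16  [C.lim * -1 + 40]
18. n0.sig = 18  [(if C.tag then C.lim else B.lab) + 26]
19. n0.cnt = 23  [(if C.idx then C.lim else B.lab) + 31]
20. n0.fin = false  [C.lim > -8]

23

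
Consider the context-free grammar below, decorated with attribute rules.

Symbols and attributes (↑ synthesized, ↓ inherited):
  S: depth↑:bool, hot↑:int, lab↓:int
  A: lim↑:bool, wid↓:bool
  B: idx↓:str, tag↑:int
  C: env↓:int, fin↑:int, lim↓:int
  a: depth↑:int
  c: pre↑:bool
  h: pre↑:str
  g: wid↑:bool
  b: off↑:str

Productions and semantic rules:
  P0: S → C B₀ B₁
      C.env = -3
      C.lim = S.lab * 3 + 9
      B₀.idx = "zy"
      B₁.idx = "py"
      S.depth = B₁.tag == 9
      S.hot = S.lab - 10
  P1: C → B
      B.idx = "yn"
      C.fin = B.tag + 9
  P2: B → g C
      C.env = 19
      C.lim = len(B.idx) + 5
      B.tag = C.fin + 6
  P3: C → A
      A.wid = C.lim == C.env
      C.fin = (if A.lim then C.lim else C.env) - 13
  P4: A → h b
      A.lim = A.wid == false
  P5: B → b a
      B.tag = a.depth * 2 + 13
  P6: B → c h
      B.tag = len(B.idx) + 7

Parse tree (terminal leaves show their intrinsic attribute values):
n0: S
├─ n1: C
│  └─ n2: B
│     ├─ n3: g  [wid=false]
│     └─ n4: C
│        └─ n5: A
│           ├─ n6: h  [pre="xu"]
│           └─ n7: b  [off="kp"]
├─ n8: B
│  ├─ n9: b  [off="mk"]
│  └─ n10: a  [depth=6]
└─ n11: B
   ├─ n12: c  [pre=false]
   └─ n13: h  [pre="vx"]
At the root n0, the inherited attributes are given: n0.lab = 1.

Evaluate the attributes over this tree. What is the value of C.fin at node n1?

9

1. n0.lab = 1  [given at root]
2. n1.env = -3  [-3]
3. n1.lim = 12  [S.lab * 3 + 9]
4. n2.idx = "yn"  ["yn"]
5. n3.wid = false  [terminal]
6. n4.env = 19  [19]
7. n4.lim = 7  [len(B.idx) + 5]
8. n5.wid = false  [C.lim == C.env]
9. n6.pre = "xu"  [terminal]
10. n7.off = "kp"  [terminal]
11. n5.lim = true  [A.wid == false]
12. n4.fin = -6  [(if A.lim then C.lim else C.env) - 13]
13. n2.tag = 0  [C.fin + 6]
14. n1.fin = 9  [B.tag + 9]
15. n8.idx = "zy"  ["zy"]
16. n9.off = "mk"  [terminal]
17. n10.depth = 6  [terminal]
18. n8.tag = 25  [a.depth * 2 + 13]
19. n11.idx = "py"  ["py"]
20. n12.pre = false  [terminal]
21. n13.pre = "vx"  [terminal]
22. n11.tag = 9  [len(B.idx) + 7]
23. n0.depth = true  [B₁.tag == 9]
24. n0.hot = -9  [S.lab - 10]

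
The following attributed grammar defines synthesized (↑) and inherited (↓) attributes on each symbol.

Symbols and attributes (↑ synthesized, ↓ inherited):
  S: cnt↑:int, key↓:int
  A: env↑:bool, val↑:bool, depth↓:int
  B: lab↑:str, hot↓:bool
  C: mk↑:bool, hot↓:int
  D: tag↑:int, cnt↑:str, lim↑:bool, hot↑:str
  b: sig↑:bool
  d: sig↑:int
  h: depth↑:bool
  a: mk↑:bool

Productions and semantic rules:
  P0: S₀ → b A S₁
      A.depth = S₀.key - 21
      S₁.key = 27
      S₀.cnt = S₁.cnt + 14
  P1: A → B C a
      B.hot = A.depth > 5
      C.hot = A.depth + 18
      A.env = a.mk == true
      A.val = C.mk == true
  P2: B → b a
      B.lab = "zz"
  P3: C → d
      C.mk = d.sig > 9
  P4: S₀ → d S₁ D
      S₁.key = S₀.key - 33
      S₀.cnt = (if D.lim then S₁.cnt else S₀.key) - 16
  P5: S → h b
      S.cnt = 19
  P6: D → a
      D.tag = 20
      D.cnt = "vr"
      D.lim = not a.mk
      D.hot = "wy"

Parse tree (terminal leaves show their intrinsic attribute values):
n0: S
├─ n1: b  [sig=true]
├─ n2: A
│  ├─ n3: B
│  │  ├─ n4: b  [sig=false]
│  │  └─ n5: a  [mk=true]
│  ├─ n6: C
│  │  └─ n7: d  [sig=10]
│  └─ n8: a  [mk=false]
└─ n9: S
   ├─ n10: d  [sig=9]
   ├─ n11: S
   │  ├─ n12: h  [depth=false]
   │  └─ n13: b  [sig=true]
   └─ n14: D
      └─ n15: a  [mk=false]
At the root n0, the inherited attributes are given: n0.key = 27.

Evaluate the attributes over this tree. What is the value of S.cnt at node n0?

17

1. n0.key = 27  [given at root]
2. n1.sig = true  [terminal]
3. n2.depth = 6  [S₀.key - 21]
4. n3.hot = true  [A.depth > 5]
5. n4.sig = false  [terminal]
6. n5.mk = true  [terminal]
7. n3.lab = "zz"  ["zz"]
8. n6.hot = 24  [A.depth + 18]
9. n7.sig = 10  [terminal]
10. n6.mk = true  [d.sig > 9]
11. n8.mk = false  [terminal]
12. n2.env = false  [a.mk == true]
13. n2.val = true  [C.mk == true]
14. n9.key = 27  [27]
15. n10.sig = 9  [terminal]
16. n11.key = -6  [S₀.key - 33]
17. n12.depth = false  [terminal]
18. n13.sig = true  [terminal]
19. n11.cnt = 19  [19]
20. n15.mk = false  [terminal]
21. n14.tag = 20  [20]
22. n14.cnt = "vr"  ["vr"]
23. n14.lim = true  [not a.mk]
24. n14.hot = "wy"  ["wy"]
25. n9.cnt = 3  [(if D.lim then S₁.cnt else S₀.key) - 16]
26. n0.cnt = 17  [S₁.cnt + 14]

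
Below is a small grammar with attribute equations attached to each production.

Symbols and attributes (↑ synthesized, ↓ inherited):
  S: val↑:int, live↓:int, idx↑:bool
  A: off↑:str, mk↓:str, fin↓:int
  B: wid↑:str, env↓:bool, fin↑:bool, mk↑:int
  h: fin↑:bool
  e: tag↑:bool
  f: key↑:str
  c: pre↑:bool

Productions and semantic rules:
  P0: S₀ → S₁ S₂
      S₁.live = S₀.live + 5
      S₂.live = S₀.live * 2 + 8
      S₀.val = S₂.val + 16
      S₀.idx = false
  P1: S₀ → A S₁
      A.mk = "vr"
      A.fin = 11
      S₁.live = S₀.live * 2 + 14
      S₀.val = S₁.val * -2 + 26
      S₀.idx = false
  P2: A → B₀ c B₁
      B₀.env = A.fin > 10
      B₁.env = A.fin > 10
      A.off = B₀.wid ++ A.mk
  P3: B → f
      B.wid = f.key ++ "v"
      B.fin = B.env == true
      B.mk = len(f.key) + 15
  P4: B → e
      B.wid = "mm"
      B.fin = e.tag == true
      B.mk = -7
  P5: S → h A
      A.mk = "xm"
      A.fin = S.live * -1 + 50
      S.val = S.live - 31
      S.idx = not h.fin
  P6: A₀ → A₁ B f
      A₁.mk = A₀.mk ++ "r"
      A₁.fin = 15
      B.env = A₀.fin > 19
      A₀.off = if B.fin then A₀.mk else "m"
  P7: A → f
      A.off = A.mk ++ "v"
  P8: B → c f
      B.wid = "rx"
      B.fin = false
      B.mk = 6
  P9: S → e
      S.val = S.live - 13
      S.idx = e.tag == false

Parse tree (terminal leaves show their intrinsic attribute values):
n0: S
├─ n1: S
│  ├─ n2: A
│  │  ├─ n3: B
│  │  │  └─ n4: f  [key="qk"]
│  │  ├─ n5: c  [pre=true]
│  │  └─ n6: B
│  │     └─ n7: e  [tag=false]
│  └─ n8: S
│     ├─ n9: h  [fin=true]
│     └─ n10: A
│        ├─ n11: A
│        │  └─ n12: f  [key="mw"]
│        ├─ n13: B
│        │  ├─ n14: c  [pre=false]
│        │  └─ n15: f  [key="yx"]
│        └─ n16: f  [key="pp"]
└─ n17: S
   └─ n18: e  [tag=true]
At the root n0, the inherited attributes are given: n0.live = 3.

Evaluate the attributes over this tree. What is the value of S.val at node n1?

28

1. n0.live = 3  [given at root]
2. n1.live = 8  [S₀.live + 5]
3. n2.mk = "vr"  ["vr"]
4. n2.fin = 11  [11]
5. n3.env = true  [A.fin > 10]
6. n4.key = "qk"  [terminal]
7. n3.wid = "qkv"  [f.key ++ "v"]
8. n3.fin = true  [B.env == true]
9. n3.mk = 17  [len(f.key) + 15]
10. n5.pre = true  [terminal]
11. n6.env = true  [A.fin > 10]
12. n7.tag = false  [terminal]
13. n6.wid = "mm"  ["mm"]
14. n6.fin = false  [e.tag == true]
15. n6.mk = -7  [-7]
16. n2.off = "qkvvr"  [B₀.wid ++ A.mk]
17. n8.live = 30  [S₀.live * 2 + 14]
18. n9.fin = true  [terminal]
19. n10.mk = "xm"  ["xm"]
20. n10.fin = 20  [S.live * -1 + 50]
21. n11.mk = "xmr"  [A₀.mk ++ "r"]
22. n11.fin = 15  [15]
23. n12.key = "mw"  [terminal]
24. n11.off = "xmrv"  [A.mk ++ "v"]
25. n13.env = true  [A₀.fin > 19]
26. n14.pre = false  [terminal]
27. n15.key = "yx"  [terminal]
28. n13.wid = "rx"  ["rx"]
29. n13.fin = false  [false]
30. n13.mk = 6  [6]
31. n16.key = "pp"  [terminal]
32. n10.off = "m"  [if B.fin then A₀.mk else "m"]
33. n8.val = -1  [S.live - 31]
34. n8.idx = false  [not h.fin]
35. n1.val = 28  [S₁.val * -2 + 26]
36. n1.idx = false  [false]
37. n17.live = 14  [S₀.live * 2 + 8]
38. n18.tag = true  [terminal]
39. n17.val = 1  [S.live - 13]
40. n17.idx = false  [e.tag == false]
41. n0.val = 17  [S₂.val + 16]
42. n0.idx = false  [false]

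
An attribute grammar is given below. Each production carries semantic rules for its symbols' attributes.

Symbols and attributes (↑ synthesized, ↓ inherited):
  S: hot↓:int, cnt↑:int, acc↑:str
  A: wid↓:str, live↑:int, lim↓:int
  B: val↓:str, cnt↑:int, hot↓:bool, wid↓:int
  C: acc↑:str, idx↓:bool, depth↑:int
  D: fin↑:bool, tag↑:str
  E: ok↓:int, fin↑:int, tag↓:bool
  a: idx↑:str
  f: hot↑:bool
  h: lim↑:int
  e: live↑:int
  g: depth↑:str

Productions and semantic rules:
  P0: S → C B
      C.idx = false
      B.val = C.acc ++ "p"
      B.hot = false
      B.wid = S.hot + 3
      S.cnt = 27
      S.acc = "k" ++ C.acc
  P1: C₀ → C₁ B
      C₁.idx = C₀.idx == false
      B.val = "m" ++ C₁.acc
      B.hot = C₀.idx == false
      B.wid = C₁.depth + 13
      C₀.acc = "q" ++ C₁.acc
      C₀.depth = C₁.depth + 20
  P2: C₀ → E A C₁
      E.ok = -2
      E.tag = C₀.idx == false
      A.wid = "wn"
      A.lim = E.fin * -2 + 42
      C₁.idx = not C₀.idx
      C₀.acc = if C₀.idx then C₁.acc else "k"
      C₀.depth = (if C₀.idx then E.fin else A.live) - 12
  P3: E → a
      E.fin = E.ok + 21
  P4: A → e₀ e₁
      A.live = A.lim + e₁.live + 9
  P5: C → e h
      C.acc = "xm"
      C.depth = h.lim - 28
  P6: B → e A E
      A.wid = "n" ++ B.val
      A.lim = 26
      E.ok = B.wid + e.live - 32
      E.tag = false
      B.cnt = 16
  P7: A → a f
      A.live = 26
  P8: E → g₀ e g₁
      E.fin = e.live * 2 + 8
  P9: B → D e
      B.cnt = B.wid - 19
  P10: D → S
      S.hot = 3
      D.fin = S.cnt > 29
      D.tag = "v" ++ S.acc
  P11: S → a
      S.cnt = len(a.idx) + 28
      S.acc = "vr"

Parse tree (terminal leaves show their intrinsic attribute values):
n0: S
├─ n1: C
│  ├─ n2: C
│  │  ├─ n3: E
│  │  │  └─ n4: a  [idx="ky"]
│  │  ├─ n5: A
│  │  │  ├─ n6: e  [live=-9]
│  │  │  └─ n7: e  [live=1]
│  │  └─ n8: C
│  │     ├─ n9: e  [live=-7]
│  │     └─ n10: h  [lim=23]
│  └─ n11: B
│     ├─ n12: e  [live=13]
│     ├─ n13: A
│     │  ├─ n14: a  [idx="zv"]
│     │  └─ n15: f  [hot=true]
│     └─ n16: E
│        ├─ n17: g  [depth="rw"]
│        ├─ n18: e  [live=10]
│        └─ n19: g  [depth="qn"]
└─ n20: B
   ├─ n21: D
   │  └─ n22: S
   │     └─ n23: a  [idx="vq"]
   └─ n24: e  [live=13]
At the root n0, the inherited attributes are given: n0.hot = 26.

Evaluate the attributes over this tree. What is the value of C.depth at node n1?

27

1. n0.hot = 26  [given at root]
2. n1.idx = false  [false]
3. n2.idx = true  [C₀.idx == false]
4. n3.ok = -2  [-2]
5. n3.tag = false  [C₀.idx == false]
6. n4.idx = "ky"  [terminal]
7. n3.fin = 19  [E.ok + 21]
8. n5.wid = "wn"  ["wn"]
9. n5.lim = 4  [E.fin * -2 + 42]
10. n6.live = -9  [terminal]
11. n7.live = 1  [terminal]
12. n5.live = 14  [A.lim + e₁.live + 9]
13. n8.idx = false  [not C₀.idx]
14. n9.live = -7  [terminal]
15. n10.lim = 23  [terminal]
16. n8.acc = "xm"  ["xm"]
17. n8.depth = -5  [h.lim - 28]
18. n2.acc = "xm"  [if C₀.idx then C₁.acc else "k"]
19. n2.depth = 7  [(if C₀.idx then E.fin else A.live) - 12]
20. n11.val = "mxm"  ["m" ++ C₁.acc]
21. n11.hot = true  [C₀.idx == false]
22. n11.wid = 20  [C₁.depth + 13]
23. n12.live = 13  [terminal]
24. n13.wid = "nmxm"  ["n" ++ B.val]
25. n13.lim = 26  [26]
26. n14.idx = "zv"  [terminal]
27. n15.hot = true  [terminal]
28. n13.live = 26  [26]
29. n16.ok = 1  [B.wid + e.live - 32]
30. n16.tag = false  [false]
31. n17.depth = "rw"  [terminal]
32. n18.live = 10  [terminal]
33. n19.depth = "qn"  [terminal]
34. n16.fin = 28  [e.live * 2 + 8]
35. n11.cnt = 16  [16]
36. n1.acc = "qxm"  ["q" ++ C₁.acc]
37. n1.depth = 27  [C₁.depth + 20]
38. n20.val = "qxmp"  [C.acc ++ "p"]
39. n20.hot = false  [false]
40. n20.wid = 29  [S.hot + 3]
41. n22.hot = 3  [3]
42. n23.idx = "vq"  [terminal]
43. n22.cnt = 30  [len(a.idx) + 28]
44. n22.acc = "vr"  ["vr"]
45. n21.fin = true  [S.cnt > 29]
46. n21.tag = "vvr"  ["v" ++ S.acc]
47. n24.live = 13  [terminal]
48. n20.cnt = 10  [B.wid - 19]
49. n0.cnt = 27  [27]
50. n0.acc = "kqxm"  ["k" ++ C.acc]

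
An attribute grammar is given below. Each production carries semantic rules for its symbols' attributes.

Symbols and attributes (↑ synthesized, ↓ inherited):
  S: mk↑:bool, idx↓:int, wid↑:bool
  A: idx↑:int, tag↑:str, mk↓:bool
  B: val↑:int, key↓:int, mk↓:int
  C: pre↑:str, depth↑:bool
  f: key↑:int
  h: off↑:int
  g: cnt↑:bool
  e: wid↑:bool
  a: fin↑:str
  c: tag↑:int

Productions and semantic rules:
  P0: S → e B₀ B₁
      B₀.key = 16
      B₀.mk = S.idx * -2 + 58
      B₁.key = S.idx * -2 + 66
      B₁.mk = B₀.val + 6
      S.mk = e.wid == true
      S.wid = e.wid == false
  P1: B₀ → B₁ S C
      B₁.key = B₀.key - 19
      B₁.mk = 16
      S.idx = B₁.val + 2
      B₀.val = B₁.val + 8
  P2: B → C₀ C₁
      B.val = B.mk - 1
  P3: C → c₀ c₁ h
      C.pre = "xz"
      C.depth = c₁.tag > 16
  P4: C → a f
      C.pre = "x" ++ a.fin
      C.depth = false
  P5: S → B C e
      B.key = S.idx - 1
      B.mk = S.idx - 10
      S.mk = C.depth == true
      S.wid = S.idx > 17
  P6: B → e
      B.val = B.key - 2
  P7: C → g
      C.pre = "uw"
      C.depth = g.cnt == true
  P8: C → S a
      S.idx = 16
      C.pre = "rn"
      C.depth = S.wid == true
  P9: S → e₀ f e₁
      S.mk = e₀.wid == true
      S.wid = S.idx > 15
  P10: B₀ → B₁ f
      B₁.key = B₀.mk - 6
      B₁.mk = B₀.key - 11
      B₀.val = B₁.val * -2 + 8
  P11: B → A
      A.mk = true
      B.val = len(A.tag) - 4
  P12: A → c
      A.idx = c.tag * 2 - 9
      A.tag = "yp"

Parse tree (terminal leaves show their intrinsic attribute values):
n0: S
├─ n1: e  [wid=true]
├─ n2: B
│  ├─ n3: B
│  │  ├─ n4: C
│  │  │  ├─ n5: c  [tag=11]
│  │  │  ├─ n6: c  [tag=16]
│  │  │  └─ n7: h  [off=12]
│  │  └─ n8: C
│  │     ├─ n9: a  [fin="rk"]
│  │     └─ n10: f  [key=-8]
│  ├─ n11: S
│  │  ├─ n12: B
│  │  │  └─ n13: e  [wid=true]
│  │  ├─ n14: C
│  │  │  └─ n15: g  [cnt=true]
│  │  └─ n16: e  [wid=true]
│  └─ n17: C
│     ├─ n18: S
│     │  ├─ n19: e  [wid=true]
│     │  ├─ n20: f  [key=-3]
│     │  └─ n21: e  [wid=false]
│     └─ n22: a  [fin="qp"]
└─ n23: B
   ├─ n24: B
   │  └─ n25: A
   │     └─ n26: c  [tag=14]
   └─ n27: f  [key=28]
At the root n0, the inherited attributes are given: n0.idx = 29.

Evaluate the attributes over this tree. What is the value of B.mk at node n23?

29

1. n0.idx = 29  [given at root]
2. n1.wid = true  [terminal]
3. n2.key = 16  [16]
4. n2.mk = 0  [S.idx * -2 + 58]
5. n3.key = -3  [B₀.key - 19]
6. n3.mk = 16  [16]
7. n5.tag = 11  [terminal]
8. n6.tag = 16  [terminal]
9. n7.off = 12  [terminal]
10. n4.pre = "xz"  ["xz"]
11. n4.depth = false  [c₁.tag > 16]
12. n9.fin = "rk"  [terminal]
13. n10.key = -8  [terminal]
14. n8.pre = "xrk"  ["x" ++ a.fin]
15. n8.depth = false  [false]
16. n3.val = 15  [B.mk - 1]
17. n11.idx = 17  [B₁.val + 2]
18. n12.key = 16  [S.idx - 1]
19. n12.mk = 7  [S.idx - 10]
20. n13.wid = true  [terminal]
21. n12.val = 14  [B.key - 2]
22. n15.cnt = true  [terminal]
23. n14.pre = "uw"  ["uw"]
24. n14.depth = true  [g.cnt == true]
25. n16.wid = true  [terminal]
26. n11.mk = true  [C.depth == true]
27. n11.wid = false  [S.idx > 17]
28. n18.idx = 16  [16]
29. n19.wid = true  [terminal]
30. n20.key = -3  [terminal]
31. n21.wid = false  [terminal]
32. n18.mk = true  [e₀.wid == true]
33. n18.wid = true  [S.idx > 15]
34. n22.fin = "qp"  [terminal]
35. n17.pre = "rn"  ["rn"]
36. n17.depth = true  [S.wid == true]
37. n2.val = 23  [B₁.val + 8]
38. n23.key = 8  [S.idx * -2 + 66]
39. n23.mk = 29  [B₀.val + 6]
40. n24.key = 23  [B₀.mk - 6]
41. n24.mk = -3  [B₀.key - 11]
42. n25.mk = true  [true]
43. n26.tag = 14  [terminal]
44. n25.idx = 19  [c.tag * 2 - 9]
45. n25.tag = "yp"  ["yp"]
46. n24.val = -2  [len(A.tag) - 4]
47. n27.key = 28  [terminal]
48. n23.val = 12  [B₁.val * -2 + 8]
49. n0.mk = true  [e.wid == true]
50. n0.wid = false  [e.wid == false]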